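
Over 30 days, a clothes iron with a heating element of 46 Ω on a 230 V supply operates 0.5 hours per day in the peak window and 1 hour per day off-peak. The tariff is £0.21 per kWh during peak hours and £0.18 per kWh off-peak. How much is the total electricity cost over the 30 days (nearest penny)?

£9.83

Power = V²/R = 230²/46 = 1150 W = 1.15 kW
Peak energy = 1.15 kW × 0.5 h × 30 = 17.25 kWh
Off-peak energy = 1.15 kW × 1 h × 30 = 34.5 kWh
Cost = 17.25 × £0.21 + 34.5 × £0.18 = £3.6225 + £6.21 = £9.83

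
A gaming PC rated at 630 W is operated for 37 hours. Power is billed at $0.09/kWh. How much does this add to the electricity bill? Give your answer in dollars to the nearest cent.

Energy = 0.63 kW × 37 h = 23.31 kWh
Cost = 23.31 kWh × $0.09/kWh = $2.10

$2.10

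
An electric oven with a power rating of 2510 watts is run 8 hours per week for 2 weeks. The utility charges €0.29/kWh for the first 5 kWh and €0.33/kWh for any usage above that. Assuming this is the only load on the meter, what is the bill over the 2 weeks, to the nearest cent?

Runtime = 8 h/week × 2 weeks = 16 h
Energy = 2.51 kW × 16 h = 40.16 kWh
Tier 1 (0–5 kWh): 5 × €0.29 = €1.45
Above 5 kWh: 35.16 × €0.33 = €11.6028
Bill = €13.05

€13.05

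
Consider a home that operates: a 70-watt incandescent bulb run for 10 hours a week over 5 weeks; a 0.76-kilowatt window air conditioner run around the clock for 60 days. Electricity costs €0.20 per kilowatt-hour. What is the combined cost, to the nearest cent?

€219.58

incandescent bulb: Runtime = 10 h/week × 5 weeks = 50 h
incandescent bulb: 0.07 kW × 50 h = 3.5 kWh
window air conditioner: Runtime = 24 h × 60 = 1440 h
window air conditioner: 0.76 kW × 1440 h = 1094.4 kWh
Total energy = 1097.9 kWh
Cost = 1097.9 × €0.20 = €219.58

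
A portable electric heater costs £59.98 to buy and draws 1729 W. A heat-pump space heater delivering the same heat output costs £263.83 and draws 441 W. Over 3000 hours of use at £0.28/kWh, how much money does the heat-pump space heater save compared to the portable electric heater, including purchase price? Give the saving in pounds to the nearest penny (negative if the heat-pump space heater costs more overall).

£878.07

portable electric heater: £59.98 + (1729/1000) kW × 3000 h × £0.28 = £59.98 + £1452.36 = £1512.34
heat-pump space heater: £263.83 + (441/1000) kW × 3000 h × £0.28 = £263.83 + £370.44 = £634.27
Saving = £1512.34 − £634.27 = £878.07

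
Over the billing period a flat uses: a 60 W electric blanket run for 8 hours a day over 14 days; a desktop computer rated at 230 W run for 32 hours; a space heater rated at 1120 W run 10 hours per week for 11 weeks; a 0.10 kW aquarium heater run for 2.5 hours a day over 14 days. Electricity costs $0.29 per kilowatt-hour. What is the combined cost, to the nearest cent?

$40.83

electric blanket: Runtime = 8 h/day × 14 days = 112 h
electric blanket: 0.06 kW × 112 h = 6.72 kWh
desktop computer: 0.23 kW × 32 h = 7.36 kWh
space heater: Runtime = 10 h/week × 11 weeks = 110 h
space heater: 1.12 kW × 110 h = 123.2 kWh
aquarium heater: Runtime = 2.5 h/day × 14 days = 35 h
aquarium heater: 0.1 kW × 35 h = 3.5 kWh
Total energy = 140.78 kWh
Cost = 140.78 × $0.29 = $40.83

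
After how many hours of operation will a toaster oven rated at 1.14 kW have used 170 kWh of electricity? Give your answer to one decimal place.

149.1 h

Hours = 170 kWh ÷ 1.14 kW = 149.1 h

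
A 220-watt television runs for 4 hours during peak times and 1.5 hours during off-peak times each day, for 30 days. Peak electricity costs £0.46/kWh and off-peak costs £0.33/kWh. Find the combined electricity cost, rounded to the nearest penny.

£15.41

Peak energy = 0.22 kW × 4 h × 30 = 26.4 kWh
Off-peak energy = 0.22 kW × 1.5 h × 30 = 9.9 kWh
Cost = 26.4 × £0.46 + 9.9 × £0.33 = £12.144 + £3.267 = £15.41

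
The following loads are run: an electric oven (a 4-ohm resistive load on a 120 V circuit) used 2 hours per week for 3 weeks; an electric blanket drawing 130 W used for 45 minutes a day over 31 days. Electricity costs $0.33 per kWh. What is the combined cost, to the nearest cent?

electric oven: Power = V²/R = 120²/4 = 3600 W = 3.6 kW
electric oven: Runtime = 2 h/week × 3 weeks = 6 h
electric oven: 3.6 kW × 6 h = 21.6 kWh
electric blanket: Runtime = 45 min × 31 = 1395 min = 23.25 h
electric blanket: 0.13 kW × 23.25 h = 3.0225 kWh
Total energy = 24.6225 kWh
Cost = 24.6225 × $0.33 = $8.13

$8.13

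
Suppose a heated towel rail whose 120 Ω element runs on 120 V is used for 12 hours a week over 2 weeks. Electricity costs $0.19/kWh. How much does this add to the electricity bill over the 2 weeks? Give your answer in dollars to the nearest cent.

Power = V²/R = 120²/120 = 120 W = 0.12 kW
Runtime = 12 h/week × 2 weeks = 24 h
Energy = 0.12 kW × 24 h = 2.88 kWh
Cost = 2.88 kWh × $0.19/kWh = $0.55

$0.55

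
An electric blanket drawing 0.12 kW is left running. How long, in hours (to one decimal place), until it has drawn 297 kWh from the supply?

2475.0 h

Hours = 297 kWh ÷ 0.12 kW = 2475.0 h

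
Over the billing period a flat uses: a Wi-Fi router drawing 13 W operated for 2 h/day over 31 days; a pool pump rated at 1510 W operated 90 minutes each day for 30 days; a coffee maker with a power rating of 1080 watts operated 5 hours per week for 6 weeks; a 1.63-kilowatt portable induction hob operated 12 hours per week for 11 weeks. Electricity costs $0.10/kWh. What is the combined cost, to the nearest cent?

$31.63

Wi-Fi router: Runtime = 2 h/day × 31 days = 62 h
Wi-Fi router: 0.013 kW × 62 h = 0.806 kWh
pool pump: Runtime = 90 min × 30 = 2700 min = 45 h
pool pump: 1.51 kW × 45 h = 67.95 kWh
coffee maker: Runtime = 5 h/week × 6 weeks = 30 h
coffee maker: 1.08 kW × 30 h = 32.4 kWh
portable induction hob: Runtime = 12 h/week × 11 weeks = 132 h
portable induction hob: 1.63 kW × 132 h = 215.16 kWh
Total energy = 316.316 kWh
Cost = 316.316 × $0.10 = $31.63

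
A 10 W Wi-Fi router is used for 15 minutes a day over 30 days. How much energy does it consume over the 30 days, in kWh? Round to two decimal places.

Runtime = 15 min × 30 = 450 min = 7.5 h
Energy = 0.01 kW × 7.5 h = 0.075 kWh ≈ 0.08 kWh

0.08 kWh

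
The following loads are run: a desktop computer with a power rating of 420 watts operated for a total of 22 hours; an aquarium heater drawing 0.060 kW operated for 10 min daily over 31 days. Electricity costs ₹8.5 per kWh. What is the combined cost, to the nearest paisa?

desktop computer: 0.42 kW × 22 h = 9.24 kWh
aquarium heater: Runtime = 10 min × 31 = 310 min = 5.166666… h
aquarium heater: 0.06 kW × 5.166666… h = 0.31 kWh
Total energy = 9.55 kWh
Cost = 9.55 × ₹8.5 = ₹81.18

₹81.18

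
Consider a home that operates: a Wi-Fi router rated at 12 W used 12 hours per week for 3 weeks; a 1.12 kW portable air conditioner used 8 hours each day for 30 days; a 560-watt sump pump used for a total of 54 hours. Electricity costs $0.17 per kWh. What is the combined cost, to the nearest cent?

$50.91

Wi-Fi router: Runtime = 12 h/week × 3 weeks = 36 h
Wi-Fi router: 0.012 kW × 36 h = 0.432 kWh
portable air conditioner: Runtime = 8 h/day × 30 days = 240 h
portable air conditioner: 1.12 kW × 240 h = 268.8 kWh
sump pump: 0.56 kW × 54 h = 30.24 kWh
Total energy = 299.472 kWh
Cost = 299.472 × $0.17 = $50.91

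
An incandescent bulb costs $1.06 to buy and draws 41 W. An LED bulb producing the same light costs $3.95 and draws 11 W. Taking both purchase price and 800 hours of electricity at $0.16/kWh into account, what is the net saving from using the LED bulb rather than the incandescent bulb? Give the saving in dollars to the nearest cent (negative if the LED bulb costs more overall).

$0.95

incandescent bulb: $1.06 + (41/1000) kW × 800 h × $0.16 = $1.06 + $5.248 = $6.308
LED bulb: $3.95 + (11/1000) kW × 800 h × $0.16 = $3.95 + $1.408 = $5.358
Saving = $6.308 − $5.358 = $0.95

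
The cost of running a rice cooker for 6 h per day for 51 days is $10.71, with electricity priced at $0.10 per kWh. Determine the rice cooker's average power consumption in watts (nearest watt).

350 W

Energy = $10.71 ÷ $0.10/kWh = 107.1 kWh
Runtime = 6 h/day × 51 days = 306 h
Power = 107.1 kWh ÷ 306 h = 0.35 kW = 350 W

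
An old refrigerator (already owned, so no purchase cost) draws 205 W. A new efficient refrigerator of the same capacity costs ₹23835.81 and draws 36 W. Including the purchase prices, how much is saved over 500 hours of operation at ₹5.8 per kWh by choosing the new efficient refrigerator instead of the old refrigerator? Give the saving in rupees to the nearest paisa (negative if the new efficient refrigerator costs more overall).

old refrigerator: ₹0.00 + (205/1000) kW × 500 h × ₹5.8 = ₹0.00 + ₹594.5 = ₹594.5
new efficient refrigerator: ₹23835.81 + (36/1000) kW × 500 h × ₹5.8 = ₹23835.81 + ₹104.4 = ₹23940.21
Saving = ₹594.5 − ₹23940.21 = −₹23345.71

-₹23345.71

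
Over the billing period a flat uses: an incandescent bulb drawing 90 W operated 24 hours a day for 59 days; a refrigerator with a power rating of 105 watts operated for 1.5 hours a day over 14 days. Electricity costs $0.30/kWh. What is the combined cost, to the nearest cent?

$38.89

incandescent bulb: Runtime = 24 h × 59 = 1416 h
incandescent bulb: 0.09 kW × 1416 h = 127.44 kWh
refrigerator: Runtime = 1.5 h/day × 14 days = 21 h
refrigerator: 0.105 kW × 21 h = 2.205 kWh
Total energy = 129.645 kWh
Cost = 129.645 × $0.30 = $38.89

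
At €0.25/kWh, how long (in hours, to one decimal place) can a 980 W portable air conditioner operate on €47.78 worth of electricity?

Energy available = €47.78 ÷ €0.25/kWh = 191.12 kWh
Hours = 191.12 kWh ÷ 0.98 kW = 195.0 h

195.0 h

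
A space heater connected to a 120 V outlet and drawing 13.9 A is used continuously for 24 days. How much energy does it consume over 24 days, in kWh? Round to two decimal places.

Power = 13.9 A × 120 V = 1668 W = 1.668 kW
Runtime = 24 h × 24 = 576 h
Energy = 1.668 kW × 576 h = 960.768 kWh ≈ 960.77 kWh

960.77 kWh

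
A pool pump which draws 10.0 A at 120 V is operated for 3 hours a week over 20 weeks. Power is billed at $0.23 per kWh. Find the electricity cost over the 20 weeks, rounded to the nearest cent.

Power = 10.0 A × 120 V = 1200 W = 1.2 kW
Runtime = 3 h/week × 20 weeks = 60 h
Energy = 1.2 kW × 60 h = 72 kWh
Cost = 72 kWh × $0.23/kWh = $16.56

$16.56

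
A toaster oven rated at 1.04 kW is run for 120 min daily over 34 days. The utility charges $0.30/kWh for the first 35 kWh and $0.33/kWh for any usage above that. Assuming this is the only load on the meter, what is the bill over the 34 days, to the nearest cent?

$22.29

Runtime = 120 min × 34 = 4080 min = 68 h
Energy = 1.04 kW × 68 h = 70.72 kWh
Tier 1 (0–35 kWh): 35 × $0.30 = $10.5
Above 35 kWh: 35.72 × $0.33 = $11.7876
Bill = $22.29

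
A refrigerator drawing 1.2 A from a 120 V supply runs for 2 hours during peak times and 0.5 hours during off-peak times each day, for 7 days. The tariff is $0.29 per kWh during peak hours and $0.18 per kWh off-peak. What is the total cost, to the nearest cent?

$0.68

Power = 1.2 A × 120 V = 144 W = 0.144 kW
Peak energy = 0.144 kW × 2 h × 7 = 2.016 kWh
Off-peak energy = 0.144 kW × 0.5 h × 7 = 0.504 kWh
Cost = 2.016 × $0.29 + 0.504 × $0.18 = $0.58464 + $0.09072 = $0.68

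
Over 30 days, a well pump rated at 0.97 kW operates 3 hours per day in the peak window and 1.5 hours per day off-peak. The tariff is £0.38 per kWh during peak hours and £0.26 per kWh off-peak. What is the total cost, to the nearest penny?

£44.52

Peak energy = 0.97 kW × 3 h × 30 = 87.3 kWh
Off-peak energy = 0.97 kW × 1.5 h × 30 = 43.65 kWh
Cost = 87.3 × £0.38 + 43.65 × £0.26 = £33.174 + £11.349 = £44.52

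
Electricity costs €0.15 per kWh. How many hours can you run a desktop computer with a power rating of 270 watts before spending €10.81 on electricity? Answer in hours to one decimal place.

266.9 h

Energy available = €10.81 ÷ €0.15/kWh = 72.0667 kWh
Hours = 72.0667 kWh ÷ 0.27 kW = 266.9 h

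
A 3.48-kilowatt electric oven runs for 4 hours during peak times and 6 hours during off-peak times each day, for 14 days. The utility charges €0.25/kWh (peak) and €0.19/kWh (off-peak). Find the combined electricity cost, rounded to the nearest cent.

Peak energy = 3.48 kW × 4 h × 14 = 194.88 kWh
Off-peak energy = 3.48 kW × 6 h × 14 = 292.32 kWh
Cost = 194.88 × €0.25 + 292.32 × €0.19 = €48.72 + €55.5408 = €104.26

€104.26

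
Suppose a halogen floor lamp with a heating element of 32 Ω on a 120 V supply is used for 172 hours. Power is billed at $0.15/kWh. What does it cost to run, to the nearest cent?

Power = V²/R = 120²/32 = 450 W = 0.45 kW
Energy = 0.45 kW × 172 h = 77.4 kWh
Cost = 77.4 kWh × $0.15/kWh = $11.61

$11.61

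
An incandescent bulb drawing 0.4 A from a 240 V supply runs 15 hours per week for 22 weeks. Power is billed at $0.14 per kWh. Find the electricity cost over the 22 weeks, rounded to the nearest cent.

Power = 0.4 A × 240 V = 96 W = 0.096 kW
Runtime = 15 h/week × 22 weeks = 330 h
Energy = 0.096 kW × 330 h = 31.68 kWh
Cost = 31.68 kWh × $0.14/kWh = $4.44

$4.44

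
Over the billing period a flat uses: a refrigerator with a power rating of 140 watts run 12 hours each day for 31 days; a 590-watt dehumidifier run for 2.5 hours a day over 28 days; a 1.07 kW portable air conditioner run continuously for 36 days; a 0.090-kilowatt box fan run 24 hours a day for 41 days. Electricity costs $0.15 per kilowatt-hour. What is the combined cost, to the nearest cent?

$165.96

refrigerator: Runtime = 12 h/day × 31 days = 372 h
refrigerator: 0.14 kW × 372 h = 52.08 kWh
dehumidifier: Runtime = 2.5 h/day × 28 days = 70 h
dehumidifier: 0.59 kW × 70 h = 41.3 kWh
portable air conditioner: Runtime = 24 h × 36 = 864 h
portable air conditioner: 1.07 kW × 864 h = 924.48 kWh
box fan: Runtime = 24 h × 41 = 984 h
box fan: 0.09 kW × 984 h = 88.56 kWh
Total energy = 1106.42 kWh
Cost = 1106.42 × $0.15 = $165.96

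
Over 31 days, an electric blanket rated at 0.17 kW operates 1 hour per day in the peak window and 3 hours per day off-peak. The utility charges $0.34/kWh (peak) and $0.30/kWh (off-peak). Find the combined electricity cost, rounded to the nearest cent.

$6.53

Peak energy = 0.17 kW × 1 h × 31 = 5.27 kWh
Off-peak energy = 0.17 kW × 3 h × 31 = 15.81 kWh
Cost = 5.27 × $0.34 + 15.81 × $0.30 = $1.7918 + $4.743 = $6.53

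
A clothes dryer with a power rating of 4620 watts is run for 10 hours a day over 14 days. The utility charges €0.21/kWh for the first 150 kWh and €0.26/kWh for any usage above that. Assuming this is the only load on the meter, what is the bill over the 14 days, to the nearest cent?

€160.67

Runtime = 10 h/day × 14 days = 140 h
Energy = 4.62 kW × 140 h = 646.8 kWh
Tier 1 (0–150 kWh): 150 × €0.21 = €31.5
Above 150 kWh: 496.8 × €0.26 = €129.168
Bill = €160.67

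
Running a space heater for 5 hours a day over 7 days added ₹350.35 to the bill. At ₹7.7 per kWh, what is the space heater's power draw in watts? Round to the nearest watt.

1300 W

Energy = ₹350.35 ÷ ₹7.7/kWh = 45.5 kWh
Runtime = 5 h/day × 7 days = 35 h
Power = 45.5 kWh ÷ 35 h = 1.3 kW = 1300 W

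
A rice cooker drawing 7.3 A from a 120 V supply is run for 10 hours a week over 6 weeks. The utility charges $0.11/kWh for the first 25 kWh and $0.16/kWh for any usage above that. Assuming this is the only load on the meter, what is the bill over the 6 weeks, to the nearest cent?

Power = 7.3 A × 120 V = 876 W = 0.876 kW
Runtime = 10 h/week × 6 weeks = 60 h
Energy = 0.876 kW × 60 h = 52.56 kWh
Tier 1 (0–25 kWh): 25 × $0.11 = $2.75
Above 25 kWh: 27.56 × $0.16 = $4.4096
Bill = $7.16

$7.16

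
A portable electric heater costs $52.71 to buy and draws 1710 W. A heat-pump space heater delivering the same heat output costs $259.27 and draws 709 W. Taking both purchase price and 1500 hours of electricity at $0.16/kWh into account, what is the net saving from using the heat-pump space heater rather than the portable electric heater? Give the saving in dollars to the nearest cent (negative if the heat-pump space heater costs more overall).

$33.68

portable electric heater: $52.71 + (1710/1000) kW × 1500 h × $0.16 = $52.71 + $410.4 = $463.11
heat-pump space heater: $259.27 + (709/1000) kW × 1500 h × $0.16 = $259.27 + $170.16 = $429.43
Saving = $463.11 − $429.43 = $33.68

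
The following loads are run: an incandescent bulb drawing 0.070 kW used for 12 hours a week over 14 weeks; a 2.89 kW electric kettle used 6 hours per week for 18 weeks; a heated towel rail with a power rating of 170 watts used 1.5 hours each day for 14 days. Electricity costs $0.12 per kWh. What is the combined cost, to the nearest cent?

$39.29

incandescent bulb: Runtime = 12 h/week × 14 weeks = 168 h
incandescent bulb: 0.07 kW × 168 h = 11.76 kWh
electric kettle: Runtime = 6 h/week × 18 weeks = 108 h
electric kettle: 2.89 kW × 108 h = 312.12 kWh
heated towel rail: Runtime = 1.5 h/day × 14 days = 21 h
heated towel rail: 0.17 kW × 21 h = 3.57 kWh
Total energy = 327.45 kWh
Cost = 327.45 × $0.12 = $39.29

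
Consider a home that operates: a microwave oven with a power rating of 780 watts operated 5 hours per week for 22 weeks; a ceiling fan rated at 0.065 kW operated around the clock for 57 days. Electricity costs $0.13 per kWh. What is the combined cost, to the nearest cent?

$22.71

microwave oven: Runtime = 5 h/week × 22 weeks = 110 h
microwave oven: 0.78 kW × 110 h = 85.8 kWh
ceiling fan: Runtime = 24 h × 57 = 1368 h
ceiling fan: 0.065 kW × 1368 h = 88.92 kWh
Total energy = 174.72 kWh
Cost = 174.72 × $0.13 = $22.71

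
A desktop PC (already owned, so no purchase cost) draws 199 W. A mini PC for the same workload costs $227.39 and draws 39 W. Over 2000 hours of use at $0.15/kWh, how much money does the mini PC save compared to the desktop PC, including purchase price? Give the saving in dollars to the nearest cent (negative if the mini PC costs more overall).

-$179.39

desktop PC: $0.00 + (199/1000) kW × 2000 h × $0.15 = $0.00 + $59.7 = $59.7
mini PC: $227.39 + (39/1000) kW × 2000 h × $0.15 = $227.39 + $11.7 = $239.09
Saving = $59.7 − $239.09 = −$179.39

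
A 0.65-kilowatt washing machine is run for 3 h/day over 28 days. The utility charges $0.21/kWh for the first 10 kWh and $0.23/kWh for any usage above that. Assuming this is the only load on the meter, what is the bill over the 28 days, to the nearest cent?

$12.36

Runtime = 3 h/day × 28 days = 84 h
Energy = 0.65 kW × 84 h = 54.6 kWh
Tier 1 (0–10 kWh): 10 × $0.21 = $2.1
Above 10 kWh: 44.6 × $0.23 = $10.258
Bill = $12.36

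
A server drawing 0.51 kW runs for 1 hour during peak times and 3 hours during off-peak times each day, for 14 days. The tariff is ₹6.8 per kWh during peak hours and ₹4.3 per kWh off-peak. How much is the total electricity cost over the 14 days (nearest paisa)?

₹140.66

Peak energy = 0.51 kW × 1 h × 14 = 7.14 kWh
Off-peak energy = 0.51 kW × 3 h × 14 = 21.42 kWh
Cost = 7.14 × ₹6.8 + 21.42 × ₹4.3 = ₹48.552 + ₹92.106 = ₹140.66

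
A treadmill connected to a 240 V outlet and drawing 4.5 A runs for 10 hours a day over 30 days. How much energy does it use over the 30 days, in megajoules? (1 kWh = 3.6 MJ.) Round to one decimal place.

1166.4 MJ

Power = 4.5 A × 240 V = 1080 W = 1.08 kW
Runtime = 10 h/day × 30 days = 300 h
Energy = 1.08 kW × 300 h = 324 kWh
= 324 × 3.6 MJ = 1166.4 MJ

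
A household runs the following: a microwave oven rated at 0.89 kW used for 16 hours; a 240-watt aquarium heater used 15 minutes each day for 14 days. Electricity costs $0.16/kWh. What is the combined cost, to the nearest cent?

microwave oven: 0.89 kW × 16 h = 14.24 kWh
aquarium heater: Runtime = 15 min × 14 = 210 min = 3.5 h
aquarium heater: 0.24 kW × 3.5 h = 0.84 kWh
Total energy = 15.08 kWh
Cost = 15.08 × $0.16 = $2.41

$2.41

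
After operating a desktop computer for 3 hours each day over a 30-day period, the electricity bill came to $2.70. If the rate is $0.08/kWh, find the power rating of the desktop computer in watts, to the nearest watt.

Energy = $2.70 ÷ $0.08/kWh = 33.75 kWh
Runtime = 3 h/day × 30 days = 90 h
Power = 33.75 kWh ÷ 90 h = 0.375 kW = 375 W

375 W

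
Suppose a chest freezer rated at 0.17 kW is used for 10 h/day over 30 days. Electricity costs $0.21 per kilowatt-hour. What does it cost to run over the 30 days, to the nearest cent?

Runtime = 10 h/day × 30 days = 300 h
Energy = 0.17 kW × 300 h = 51 kWh
Cost = 51 kWh × $0.21/kWh = $10.71

$10.71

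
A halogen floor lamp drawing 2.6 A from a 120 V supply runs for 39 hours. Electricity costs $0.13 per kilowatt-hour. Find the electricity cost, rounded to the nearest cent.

$1.58

Power = 2.6 A × 120 V = 312 W = 0.312 kW
Energy = 0.312 kW × 39 h = 12.168 kWh
Cost = 12.168 kWh × $0.13/kWh = $1.58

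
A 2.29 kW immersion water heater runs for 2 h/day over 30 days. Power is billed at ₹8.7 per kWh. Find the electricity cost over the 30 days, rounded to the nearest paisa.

₹1195.38

Runtime = 2 h/day × 30 days = 60 h
Energy = 2.29 kW × 60 h = 137.4 kWh
Cost = 137.4 kWh × ₹8.7/kWh = ₹1195.38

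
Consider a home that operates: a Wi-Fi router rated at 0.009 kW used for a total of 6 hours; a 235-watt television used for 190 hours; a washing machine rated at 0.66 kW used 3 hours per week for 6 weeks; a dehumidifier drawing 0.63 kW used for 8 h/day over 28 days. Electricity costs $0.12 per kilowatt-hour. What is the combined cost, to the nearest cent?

Wi-Fi router: 0.009 kW × 6 h = 0.054 kWh
television: 0.235 kW × 190 h = 44.65 kWh
washing machine: Runtime = 3 h/week × 6 weeks = 18 h
washing machine: 0.66 kW × 18 h = 11.88 kWh
dehumidifier: Runtime = 8 h/day × 28 days = 224 h
dehumidifier: 0.63 kW × 224 h = 141.12 kWh
Total energy = 197.704 kWh
Cost = 197.704 × $0.12 = $23.72

$23.72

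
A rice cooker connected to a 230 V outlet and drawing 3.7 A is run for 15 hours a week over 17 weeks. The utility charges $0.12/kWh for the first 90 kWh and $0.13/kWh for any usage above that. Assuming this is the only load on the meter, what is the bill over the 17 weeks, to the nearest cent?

$27.31

Power = 3.7 A × 230 V = 851 W = 0.851 kW
Runtime = 15 h/week × 17 weeks = 255 h
Energy = 0.851 kW × 255 h = 217.005 kWh
Tier 1 (0–90 kWh): 90 × $0.12 = $10.8
Above 90 kWh: 127.005 × $0.13 = $16.51065
Bill = $27.31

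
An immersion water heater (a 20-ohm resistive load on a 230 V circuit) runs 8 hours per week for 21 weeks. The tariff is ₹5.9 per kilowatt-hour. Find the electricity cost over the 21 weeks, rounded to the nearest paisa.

₹2621.72

Power = V²/R = 230²/20 = 2645 W = 2.645 kW
Runtime = 8 h/week × 21 weeks = 168 h
Energy = 2.645 kW × 168 h = 444.36 kWh
Cost = 444.36 kWh × ₹5.9/kWh = ₹2621.72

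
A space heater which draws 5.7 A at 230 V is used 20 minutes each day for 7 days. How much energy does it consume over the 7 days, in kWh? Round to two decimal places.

3.06 kWh

Power = 5.7 A × 230 V = 1311 W = 1.311 kW
Runtime = 20 min × 7 = 140 min = 2.333333… h
Energy = 1.311 kW × 2.333333… h = 3.059 kWh ≈ 3.06 kWh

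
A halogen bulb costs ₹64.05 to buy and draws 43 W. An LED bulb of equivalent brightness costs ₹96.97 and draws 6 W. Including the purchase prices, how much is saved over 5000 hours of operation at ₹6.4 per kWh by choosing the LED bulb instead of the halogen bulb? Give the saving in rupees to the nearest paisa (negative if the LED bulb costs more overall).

₹1151.08

halogen bulb: ₹64.05 + (43/1000) kW × 5000 h × ₹6.4 = ₹64.05 + ₹1376 = ₹1440.05
LED bulb: ₹96.97 + (6/1000) kW × 5000 h × ₹6.4 = ₹96.97 + ₹192 = ₹288.97
Saving = ₹1440.05 − ₹288.97 = ₹1151.08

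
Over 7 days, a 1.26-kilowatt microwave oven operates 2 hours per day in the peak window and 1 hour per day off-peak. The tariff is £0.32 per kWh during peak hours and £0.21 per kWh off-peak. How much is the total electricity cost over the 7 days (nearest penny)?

Peak energy = 1.26 kW × 2 h × 7 = 17.64 kWh
Off-peak energy = 1.26 kW × 1 h × 7 = 8.82 kWh
Cost = 17.64 × £0.32 + 8.82 × £0.21 = £5.6448 + £1.8522 = £7.50

£7.50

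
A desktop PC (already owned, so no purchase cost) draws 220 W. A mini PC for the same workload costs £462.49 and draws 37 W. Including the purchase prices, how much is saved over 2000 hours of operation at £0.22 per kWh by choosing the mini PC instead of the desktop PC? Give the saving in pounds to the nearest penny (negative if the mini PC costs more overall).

desktop PC: £0.00 + (220/1000) kW × 2000 h × £0.22 = £0.00 + £96.8 = £96.8
mini PC: £462.49 + (37/1000) kW × 2000 h × £0.22 = £462.49 + £16.28 = £478.77
Saving = £96.8 − £478.77 = −£381.97

-£381.97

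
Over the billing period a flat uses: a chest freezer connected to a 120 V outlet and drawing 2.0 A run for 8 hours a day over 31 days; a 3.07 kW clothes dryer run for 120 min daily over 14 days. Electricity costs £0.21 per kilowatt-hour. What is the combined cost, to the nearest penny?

chest freezer: Power = 2.0 A × 120 V = 240 W = 0.24 kW
chest freezer: Runtime = 8 h/day × 31 days = 248 h
chest freezer: 0.24 kW × 248 h = 59.52 kWh
clothes dryer: Runtime = 120 min × 14 = 1680 min = 28 h
clothes dryer: 3.07 kW × 28 h = 85.96 kWh
Total energy = 145.48 kWh
Cost = 145.48 × £0.21 = £30.55

£30.55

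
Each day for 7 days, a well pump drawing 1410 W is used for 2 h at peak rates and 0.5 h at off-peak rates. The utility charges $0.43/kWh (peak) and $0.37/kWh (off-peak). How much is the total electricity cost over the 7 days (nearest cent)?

$10.31

Peak energy = 1.41 kW × 2 h × 7 = 19.74 kWh
Off-peak energy = 1.41 kW × 0.5 h × 7 = 4.935 kWh
Cost = 19.74 × $0.43 + 4.935 × $0.37 = $8.4882 + $1.82595 = $10.31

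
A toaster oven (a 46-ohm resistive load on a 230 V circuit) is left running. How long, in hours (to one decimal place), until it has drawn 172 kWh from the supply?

149.6 h

Power = V²/R = 230²/46 = 1150 W = 1.15 kW
Hours = 172 kWh ÷ 1.15 kW = 149.6 h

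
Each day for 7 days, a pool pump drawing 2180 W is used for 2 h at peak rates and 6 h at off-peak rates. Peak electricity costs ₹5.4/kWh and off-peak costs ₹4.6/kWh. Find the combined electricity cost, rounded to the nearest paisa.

Peak energy = 2.18 kW × 2 h × 7 = 30.52 kWh
Off-peak energy = 2.18 kW × 6 h × 7 = 91.56 kWh
Cost = 30.52 × ₹5.4 + 91.56 × ₹4.6 = ₹164.808 + ₹421.176 = ₹585.98

₹585.98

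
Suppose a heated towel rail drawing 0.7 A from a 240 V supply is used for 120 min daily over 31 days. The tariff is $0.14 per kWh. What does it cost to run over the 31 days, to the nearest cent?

$1.46

Power = 0.7 A × 240 V = 168 W = 0.168 kW
Runtime = 120 min × 31 = 3720 min = 62 h
Energy = 0.168 kW × 62 h = 10.416 kWh
Cost = 10.416 kWh × $0.14/kWh = $1.46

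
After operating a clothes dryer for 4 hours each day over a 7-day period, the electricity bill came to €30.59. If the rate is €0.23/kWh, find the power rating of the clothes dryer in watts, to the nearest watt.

Energy = €30.59 ÷ €0.23/kWh = 133 kWh
Runtime = 4 h/day × 7 days = 28 h
Power = 133 kWh ÷ 28 h = 4.75 kW = 4750 W

4750 W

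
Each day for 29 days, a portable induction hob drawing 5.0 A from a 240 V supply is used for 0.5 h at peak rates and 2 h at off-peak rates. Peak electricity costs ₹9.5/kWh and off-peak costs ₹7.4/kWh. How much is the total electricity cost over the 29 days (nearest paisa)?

Power = 5.0 A × 240 V = 1200 W = 1.2 kW
Peak energy = 1.2 kW × 0.5 h × 29 = 17.4 kWh
Off-peak energy = 1.2 kW × 2 h × 29 = 69.6 kWh
Cost = 17.4 × ₹9.5 + 69.6 × ₹7.4 = ₹165.3 + ₹515.04 = ₹680.34

₹680.34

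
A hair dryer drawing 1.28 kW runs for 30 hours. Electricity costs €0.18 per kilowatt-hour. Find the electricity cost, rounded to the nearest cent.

€6.91

Energy = 1.28 kW × 30 h = 38.4 kWh
Cost = 38.4 kWh × €0.18/kWh = €6.91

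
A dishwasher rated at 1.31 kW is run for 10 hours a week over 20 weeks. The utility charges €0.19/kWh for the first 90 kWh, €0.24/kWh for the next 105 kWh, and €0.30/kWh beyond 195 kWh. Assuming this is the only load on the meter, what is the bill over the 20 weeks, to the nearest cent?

€62.40

Runtime = 10 h/week × 20 weeks = 200 h
Energy = 1.31 kW × 200 h = 262 kWh
Tier 1 (0–90 kWh): 90 × €0.19 = €17.1
Tier 2 (90–195 kWh): 105 × €0.24 = €25.2
Above 195 kWh: 67 × €0.30 = €20.1
Bill = €62.40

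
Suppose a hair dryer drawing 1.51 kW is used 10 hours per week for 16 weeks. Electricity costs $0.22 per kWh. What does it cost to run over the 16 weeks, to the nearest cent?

Runtime = 10 h/week × 16 weeks = 160 h
Energy = 1.51 kW × 160 h = 241.6 kWh
Cost = 241.6 kWh × $0.22/kWh = $53.15

$53.15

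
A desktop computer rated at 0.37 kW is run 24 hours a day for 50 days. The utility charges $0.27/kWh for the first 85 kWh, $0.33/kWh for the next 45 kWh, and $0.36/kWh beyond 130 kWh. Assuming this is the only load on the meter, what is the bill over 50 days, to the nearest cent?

Runtime = 24 h × 50 = 1200 h
Energy = 0.37 kW × 1200 h = 444 kWh
Tier 1 (0–85 kWh): 85 × $0.27 = $22.95
Tier 2 (85–130 kWh): 45 × $0.33 = $14.85
Above 130 kWh: 314 × $0.36 = $113.04
Bill = $150.84

$150.84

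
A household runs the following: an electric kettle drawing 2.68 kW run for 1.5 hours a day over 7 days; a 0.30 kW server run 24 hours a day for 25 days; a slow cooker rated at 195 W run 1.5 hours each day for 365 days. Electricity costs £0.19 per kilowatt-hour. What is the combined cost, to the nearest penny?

electric kettle: Runtime = 1.5 h/day × 7 days = 10.5 h
electric kettle: 2.68 kW × 10.5 h = 28.14 kWh
server: Runtime = 24 h × 25 = 600 h
server: 0.3 kW × 600 h = 180 kWh
slow cooker: Runtime = 1.5 h/day × 365 days = 547.5 h
slow cooker: 0.195 kW × 547.5 h = 106.7625 kWh
Total energy = 314.9025 kWh
Cost = 314.9025 × £0.19 = £59.83

£59.83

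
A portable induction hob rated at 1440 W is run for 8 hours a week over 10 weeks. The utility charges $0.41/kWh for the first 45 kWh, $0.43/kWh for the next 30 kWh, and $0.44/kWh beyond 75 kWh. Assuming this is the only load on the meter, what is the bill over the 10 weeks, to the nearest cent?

Runtime = 8 h/week × 10 weeks = 80 h
Energy = 1.44 kW × 80 h = 115.2 kWh
Tier 1 (0–45 kWh): 45 × $0.41 = $18.45
Tier 2 (45–75 kWh): 30 × $0.43 = $12.9
Above 75 kWh: 40.2 × $0.44 = $17.688
Bill = $49.04

$49.04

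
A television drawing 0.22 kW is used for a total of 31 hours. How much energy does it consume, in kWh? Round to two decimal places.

6.82 kWh

Energy = 0.22 kW × 31 h = 6.82 kWh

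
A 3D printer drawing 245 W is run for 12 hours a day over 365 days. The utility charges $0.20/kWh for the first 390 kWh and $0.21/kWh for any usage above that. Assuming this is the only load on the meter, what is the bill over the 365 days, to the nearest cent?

$221.45

Runtime = 12 h/day × 365 days = 4380 h
Energy = 0.245 kW × 4380 h = 1073.1 kWh
Tier 1 (0–390 kWh): 390 × $0.20 = $78
Above 390 kWh: 683.1 × $0.21 = $143.451
Bill = $221.45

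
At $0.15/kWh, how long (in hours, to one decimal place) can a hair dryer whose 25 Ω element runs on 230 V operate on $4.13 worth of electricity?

13.0 h

Power = V²/R = 230²/25 = 2116 W = 2.116 kW
Energy available = $4.13 ÷ $0.15/kWh = 27.5333 kWh
Hours = 27.5333 kWh ÷ 2.116 kW = 13.0 h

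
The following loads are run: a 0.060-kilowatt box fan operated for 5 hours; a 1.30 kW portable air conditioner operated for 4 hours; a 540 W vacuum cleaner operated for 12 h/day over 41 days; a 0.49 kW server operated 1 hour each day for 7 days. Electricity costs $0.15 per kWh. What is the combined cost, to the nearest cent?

box fan: 0.06 kW × 5 h = 0.3 kWh
portable air conditioner: 1.3 kW × 4 h = 5.2 kWh
vacuum cleaner: Runtime = 12 h/day × 41 days = 492 h
vacuum cleaner: 0.54 kW × 492 h = 265.68 kWh
server: Runtime = 1 h/day × 7 days = 7 h
server: 0.49 kW × 7 h = 3.43 kWh
Total energy = 274.61 kWh
Cost = 274.61 × $0.15 = $41.19

$41.19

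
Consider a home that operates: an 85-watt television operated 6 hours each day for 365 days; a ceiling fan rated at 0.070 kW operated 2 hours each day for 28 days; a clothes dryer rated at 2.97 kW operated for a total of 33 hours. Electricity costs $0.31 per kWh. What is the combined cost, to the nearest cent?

$89.30

television: Runtime = 6 h/day × 365 days = 2190 h
television: 0.085 kW × 2190 h = 186.15 kWh
ceiling fan: Runtime = 2 h/day × 28 days = 56 h
ceiling fan: 0.07 kW × 56 h = 3.92 kWh
clothes dryer: 2.97 kW × 33 h = 98.01 kWh
Total energy = 288.08 kWh
Cost = 288.08 × $0.31 = $89.30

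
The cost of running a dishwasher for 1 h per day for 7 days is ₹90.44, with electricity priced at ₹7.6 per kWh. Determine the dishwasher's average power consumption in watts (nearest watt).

1700 W

Energy = ₹90.44 ÷ ₹7.6/kWh = 11.9 kWh
Runtime = 1 h/day × 7 days = 7 h
Power = 11.9 kWh ÷ 7 h = 1.7 kW = 1700 W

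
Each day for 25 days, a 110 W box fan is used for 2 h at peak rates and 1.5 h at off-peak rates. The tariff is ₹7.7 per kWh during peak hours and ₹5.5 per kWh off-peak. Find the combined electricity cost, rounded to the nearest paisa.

Peak energy = 0.11 kW × 2 h × 25 = 5.5 kWh
Off-peak energy = 0.11 kW × 1.5 h × 25 = 4.125 kWh
Cost = 5.5 × ₹7.7 + 4.125 × ₹5.5 = ₹42.35 + ₹22.6875 = ₹65.04

₹65.04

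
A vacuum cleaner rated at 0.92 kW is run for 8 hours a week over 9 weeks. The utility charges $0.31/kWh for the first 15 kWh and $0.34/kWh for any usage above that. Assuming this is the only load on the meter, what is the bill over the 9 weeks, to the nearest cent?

$22.07

Runtime = 8 h/week × 9 weeks = 72 h
Energy = 0.92 kW × 72 h = 66.24 kWh
Tier 1 (0–15 kWh): 15 × $0.31 = $4.65
Above 15 kWh: 51.24 × $0.34 = $17.4216
Bill = $22.07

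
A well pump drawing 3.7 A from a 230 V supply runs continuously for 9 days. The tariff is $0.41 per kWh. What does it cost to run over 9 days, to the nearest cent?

Power = 3.7 A × 230 V = 851 W = 0.851 kW
Runtime = 24 h × 9 = 216 h
Energy = 0.851 kW × 216 h = 183.816 kWh
Cost = 183.816 kWh × $0.41/kWh = $75.36

$75.36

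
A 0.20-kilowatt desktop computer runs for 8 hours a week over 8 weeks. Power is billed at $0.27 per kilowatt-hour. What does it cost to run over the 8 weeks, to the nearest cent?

Runtime = 8 h/week × 8 weeks = 64 h
Energy = 0.2 kW × 64 h = 12.8 kWh
Cost = 12.8 kWh × $0.27/kWh = $3.46

$3.46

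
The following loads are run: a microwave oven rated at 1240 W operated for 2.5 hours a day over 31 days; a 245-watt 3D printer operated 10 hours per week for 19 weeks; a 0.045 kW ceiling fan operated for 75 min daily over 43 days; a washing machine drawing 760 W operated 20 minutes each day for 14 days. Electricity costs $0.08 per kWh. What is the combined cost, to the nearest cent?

$11.89

microwave oven: Runtime = 2.5 h/day × 31 days = 77.5 h
microwave oven: 1.24 kW × 77.5 h = 96.1 kWh
3D printer: Runtime = 10 h/week × 19 weeks = 190 h
3D printer: 0.245 kW × 190 h = 46.55 kWh
ceiling fan: Runtime = 75 min × 43 = 3225 min = 53.75 h
ceiling fan: 0.045 kW × 53.75 h = 2.41875 kWh
washing machine: Runtime = 20 min × 14 = 280 min = 4.666666… h
washing machine: 0.76 kW × 4.666666… h = 3.546666… kWh
Total energy = 148.615416… kWh
Cost = 148.615416… × $0.08 = $11.89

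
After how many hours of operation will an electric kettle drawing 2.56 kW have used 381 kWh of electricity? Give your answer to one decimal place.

148.8 h

Hours = 381 kWh ÷ 2.56 kW = 148.8 h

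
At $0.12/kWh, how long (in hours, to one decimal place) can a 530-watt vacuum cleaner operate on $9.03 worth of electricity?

Energy available = $9.03 ÷ $0.12/kWh = 75.25 kWh
Hours = 75.25 kWh ÷ 0.53 kW = 142.0 h

142.0 h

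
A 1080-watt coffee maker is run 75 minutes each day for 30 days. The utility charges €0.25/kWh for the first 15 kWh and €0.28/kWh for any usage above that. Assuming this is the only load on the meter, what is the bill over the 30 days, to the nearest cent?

Runtime = 75 min × 30 = 2250 min = 37.5 h
Energy = 1.08 kW × 37.5 h = 40.5 kWh
Tier 1 (0–15 kWh): 15 × €0.25 = €3.75
Above 15 kWh: 25.5 × €0.28 = €7.14
Bill = €10.89

€10.89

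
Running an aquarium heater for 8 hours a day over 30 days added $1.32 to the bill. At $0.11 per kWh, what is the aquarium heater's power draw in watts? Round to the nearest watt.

50 W

Energy = $1.32 ÷ $0.11/kWh = 12 kWh
Runtime = 8 h/day × 30 days = 240 h
Power = 12 kWh ÷ 240 h = 0.05 kW = 50 W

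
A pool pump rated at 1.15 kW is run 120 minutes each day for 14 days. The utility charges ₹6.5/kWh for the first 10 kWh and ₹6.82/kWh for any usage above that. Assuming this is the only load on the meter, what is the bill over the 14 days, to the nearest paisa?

₹216.40

Runtime = 120 min × 14 = 1680 min = 28 h
Energy = 1.15 kW × 28 h = 32.2 kWh
Tier 1 (0–10 kWh): 10 × ₹6.5 = ₹65
Above 10 kWh: 22.2 × ₹6.82 = ₹151.404
Bill = ₹216.40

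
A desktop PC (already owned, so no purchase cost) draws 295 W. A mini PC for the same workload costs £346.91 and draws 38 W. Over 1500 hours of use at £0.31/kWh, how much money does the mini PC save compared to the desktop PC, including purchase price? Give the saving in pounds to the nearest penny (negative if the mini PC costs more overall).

-£227.41

desktop PC: £0.00 + (295/1000) kW × 1500 h × £0.31 = £0.00 + £137.175 = £137.175
mini PC: £346.91 + (38/1000) kW × 1500 h × £0.31 = £346.91 + £17.67 = £364.58
Saving = £137.175 − £364.58 = −£227.405 → -£227.41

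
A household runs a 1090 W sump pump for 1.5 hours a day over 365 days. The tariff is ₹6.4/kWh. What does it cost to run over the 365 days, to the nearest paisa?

Runtime = 1.5 h/day × 365 days = 547.5 h
Energy = 1.09 kW × 547.5 h = 596.775 kWh
Cost = 596.775 kWh × ₹6.4/kWh = ₹3819.36

₹3819.36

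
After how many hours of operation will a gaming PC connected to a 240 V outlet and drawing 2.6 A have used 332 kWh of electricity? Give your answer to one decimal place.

Power = 2.6 A × 240 V = 624 W = 0.624 kW
Hours = 332 kWh ÷ 0.624 kW = 532.1 h

532.1 h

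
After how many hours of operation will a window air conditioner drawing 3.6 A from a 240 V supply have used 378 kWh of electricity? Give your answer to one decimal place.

437.5 h

Power = 3.6 A × 240 V = 864 W = 0.864 kW
Hours = 378 kWh ÷ 0.864 kW = 437.5 h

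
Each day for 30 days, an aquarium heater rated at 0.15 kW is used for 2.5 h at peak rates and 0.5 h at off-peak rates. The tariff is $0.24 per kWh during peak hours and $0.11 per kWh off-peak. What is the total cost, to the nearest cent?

Peak energy = 0.15 kW × 2.5 h × 30 = 11.25 kWh
Off-peak energy = 0.15 kW × 0.5 h × 30 = 2.25 kWh
Cost = 11.25 × $0.24 + 2.25 × $0.11 = $2.7 + $0.2475 = $2.95

$2.95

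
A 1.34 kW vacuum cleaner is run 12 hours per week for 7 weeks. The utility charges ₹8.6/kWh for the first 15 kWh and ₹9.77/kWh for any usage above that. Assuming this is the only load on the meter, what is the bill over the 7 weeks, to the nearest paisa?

₹1082.16

Runtime = 12 h/week × 7 weeks = 84 h
Energy = 1.34 kW × 84 h = 112.56 kWh
Tier 1 (0–15 kWh): 15 × ₹8.6 = ₹129
Above 15 kWh: 97.56 × ₹9.77 = ₹953.1612
Bill = ₹1082.16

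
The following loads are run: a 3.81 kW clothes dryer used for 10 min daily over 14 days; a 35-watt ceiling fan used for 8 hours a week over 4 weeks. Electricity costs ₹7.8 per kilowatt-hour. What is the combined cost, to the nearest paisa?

clothes dryer: Runtime = 10 min × 14 = 140 min = 2.333333… h
clothes dryer: 3.81 kW × 2.333333… h = 8.89 kWh
ceiling fan: Runtime = 8 h/week × 4 weeks = 32 h
ceiling fan: 0.035 kW × 32 h = 1.12 kWh
Total energy = 10.01 kWh
Cost = 10.01 × ₹7.8 = ₹78.08

₹78.08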